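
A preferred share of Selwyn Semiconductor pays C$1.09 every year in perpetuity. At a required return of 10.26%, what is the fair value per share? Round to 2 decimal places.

C$10.62

Zero-growth DDM (perpetuity): P₀ = D/r = 1.09 / 0.1026 = 10.6238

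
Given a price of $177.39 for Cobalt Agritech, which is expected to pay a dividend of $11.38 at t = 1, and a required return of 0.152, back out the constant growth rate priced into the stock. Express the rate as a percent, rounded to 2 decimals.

8.78%

From P₀ = D₁/(r − g), the implied growth is g = r − D₁/P₀.
g = 0.152 − 11.38/177.39 = 0.152 − 0.06415 = 0.08785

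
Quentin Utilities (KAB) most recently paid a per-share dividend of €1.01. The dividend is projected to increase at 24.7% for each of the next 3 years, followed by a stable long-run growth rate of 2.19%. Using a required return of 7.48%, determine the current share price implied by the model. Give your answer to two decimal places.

€34.58

Two-stage DDM. Project D₁…D_3 at 0.247, terminal growth 0.0219, discount at r = 0.0748.
D_1 = 1.2595
D_2 = 1.5706
D_3 = 1.9585
Terminal value at t=3: TV = D_4/(r−g) = 2.0014/(0.0748−0.0219) = 37.8332
P₀ = 1.2595/(1+0.0748)^1 + 1.5706/(1+0.0748)^2 + 1.9585/(1+0.0748)^3 + 37.8332/(1+0.0748)^3 = 34.5800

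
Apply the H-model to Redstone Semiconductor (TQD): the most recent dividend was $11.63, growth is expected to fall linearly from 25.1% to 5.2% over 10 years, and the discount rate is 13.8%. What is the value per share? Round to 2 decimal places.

H-model: P₀ = D₀[(1+g_L) + H(g_S−g_L)]/(r−g_L), with H = 10/2 = 5.
P₀ = 11.63 × [(1+0.052) + 5×(0.251−0.052)] / (0.138−0.052)
   = 11.63 × 2.0470 / 0.086 = 276.8210

$276.82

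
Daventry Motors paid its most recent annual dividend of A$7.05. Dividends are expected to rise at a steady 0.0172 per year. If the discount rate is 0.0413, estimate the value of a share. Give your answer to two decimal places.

A$297.56

Gordon growth model: P₀ = D₁/(r − g). D₁ = 7.05 × (1 + 0.0172) = 7.1713.
P₀ = 7.1713 / (0.0413 − 0.0172) = 7.1713 / 0.0241 = 297.5627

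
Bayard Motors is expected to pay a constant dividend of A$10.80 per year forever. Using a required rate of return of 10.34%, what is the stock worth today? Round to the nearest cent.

Zero-growth DDM (perpetuity): P₀ = D/r = 10.80 / 0.1034 = 104.4487

A$104.45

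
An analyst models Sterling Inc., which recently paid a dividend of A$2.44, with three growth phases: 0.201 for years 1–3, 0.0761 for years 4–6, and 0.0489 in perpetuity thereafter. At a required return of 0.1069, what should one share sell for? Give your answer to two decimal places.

Three-stage DDM. Project D₁…D_6; terminal Gordon value at t=6 with g = 0.0489; discount at r = 0.1069.
D_1 = 2.9304
D_2 = 3.5195
D_3 = 4.2269
D_4 = 4.5485
D_5 = 4.8947
D_6 = 5.2672
TV_6 = 5.5247/(0.1069−0.0489) = 95.2539
P₀ = Σ Dₜ/(1+r)ᵗ + TV_6/(1+r)^6 = 69.2643

A$69.26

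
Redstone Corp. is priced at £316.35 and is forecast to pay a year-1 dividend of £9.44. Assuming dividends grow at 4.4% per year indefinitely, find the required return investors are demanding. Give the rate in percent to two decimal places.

7.38%

Rearranging the constant-growth DDM: r = D₁/P₀ + g.
r = 9.4400 / 316.35 + 0.044 = 0.02984 + 0.044 = 0.07384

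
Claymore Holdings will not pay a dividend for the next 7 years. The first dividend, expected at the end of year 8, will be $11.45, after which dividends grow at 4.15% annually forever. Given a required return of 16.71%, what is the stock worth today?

Deferred-dividend DDM. At t=7 the remaining stream is a growing perpetuity with first payment D_8 = 11.45.
V_7 = D_8/(r−g) = 11.45/(0.1671−0.0415) = 91.1624
P₀ = V_7/(1+r)^7 = 91.1624/(1+0.1671)^7 = 30.9072

$30.91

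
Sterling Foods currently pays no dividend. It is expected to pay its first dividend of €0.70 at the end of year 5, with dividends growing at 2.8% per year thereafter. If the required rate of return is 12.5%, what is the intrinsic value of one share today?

€4.51

Deferred-dividend DDM. At t=4 the remaining stream is a growing perpetuity with first payment D_5 = 0.70.
V_4 = D_5/(r−g) = 0.70/(0.125−0.028) = 7.2165
P₀ = V_4/(1+r)^4 = 7.2165/(1+0.125)^4 = 4.5052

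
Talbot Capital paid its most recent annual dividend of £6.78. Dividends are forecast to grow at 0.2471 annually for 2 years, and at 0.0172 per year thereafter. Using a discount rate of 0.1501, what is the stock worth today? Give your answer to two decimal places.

£76.34

Two-stage DDM. Project D₁…D_2 at 0.2471, terminal growth 0.0172, discount at r = 0.1501.
D_1 = 8.4553
D_2 = 10.5447
Terminal value at t=2: TV = D_3/(r−g) = 10.7260/(0.1501−0.0172) = 80.7074
P₀ = 8.4553/(1+0.1501)^1 + 10.5447/(1+0.1501)^2 + 80.7074/(1+0.1501)^2 = 76.3395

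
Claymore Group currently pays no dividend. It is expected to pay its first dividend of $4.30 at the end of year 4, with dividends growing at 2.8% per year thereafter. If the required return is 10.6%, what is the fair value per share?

Deferred-dividend DDM. At t=3 the remaining stream is a growing perpetuity with first payment D_4 = 4.30.
V_3 = D_4/(r−g) = 4.30/(0.106−0.028) = 55.1282
P₀ = V_3/(1+r)^3 = 55.1282/(1+0.106)^3 = 40.7482

$40.75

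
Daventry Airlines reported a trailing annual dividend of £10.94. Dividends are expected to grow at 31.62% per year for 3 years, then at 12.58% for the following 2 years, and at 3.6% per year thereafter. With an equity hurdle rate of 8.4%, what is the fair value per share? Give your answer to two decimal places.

Three-stage DDM. Project D₁…D_5; terminal Gordon value at t=5 with g = 0.036; discount at r = 0.084.
D_1 = 14.3992
D_2 = 18.9523
D_3 = 24.9450
D_4 = 28.0830
D_5 = 31.6159
TV_5 = 32.7541/(0.084−0.036) = 682.3764
P₀ = Σ Dₜ/(1+r)ᵗ + TV_5/(1+r)^5 = 546.3664

£546.37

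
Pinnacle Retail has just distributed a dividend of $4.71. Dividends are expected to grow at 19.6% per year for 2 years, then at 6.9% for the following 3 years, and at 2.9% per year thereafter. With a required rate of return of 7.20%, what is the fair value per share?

$167.73

Three-stage DDM. Project D₁…D_5; terminal Gordon value at t=5 with g = 0.029; discount at r = 0.072.
D_1 = 5.6332
D_2 = 6.7373
D_3 = 7.2021
D_4 = 7.6991
D_5 = 8.2303
TV_5 = 8.4690/(0.072−0.029) = 196.9533
P₀ = Σ Dₜ/(1+r)ᵗ + TV_5/(1+r)^5 = 167.7271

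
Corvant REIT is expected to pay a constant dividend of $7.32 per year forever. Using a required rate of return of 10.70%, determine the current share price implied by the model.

$68.41

Zero-growth DDM (perpetuity): P₀ = D/r = 7.32 / 0.107 = 68.4112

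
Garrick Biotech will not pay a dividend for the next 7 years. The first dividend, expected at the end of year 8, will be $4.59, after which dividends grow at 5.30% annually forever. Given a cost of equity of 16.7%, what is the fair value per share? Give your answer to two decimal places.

Deferred-dividend DDM. At t=7 the remaining stream is a growing perpetuity with first payment D_8 = 4.59.
V_7 = D_8/(r−g) = 4.59/(0.167−0.053) = 40.2632
P₀ = V_7/(1+r)^7 = 40.2632/(1+0.167)^7 = 13.6588

$13.66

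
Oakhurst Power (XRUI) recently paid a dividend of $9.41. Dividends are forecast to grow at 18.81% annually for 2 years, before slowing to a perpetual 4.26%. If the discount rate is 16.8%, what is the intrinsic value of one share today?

Two-stage DDM. Project D₁…D_2 at 0.1881, terminal growth 0.0426, discount at r = 0.168.
D_1 = 11.1800
D_2 = 13.2830
Terminal value at t=2: TV = D_3/(r−g) = 13.8488/(0.168−0.0426) = 110.4373
P₀ = 11.1800/(1+0.168)^1 + 13.2830/(1+0.168)^2 + 110.4373/(1+0.168)^2 = 100.2611

$100.26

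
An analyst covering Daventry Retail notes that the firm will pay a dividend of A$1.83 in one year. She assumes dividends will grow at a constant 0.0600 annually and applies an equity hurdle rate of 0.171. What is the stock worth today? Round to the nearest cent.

Gordon growth model: P₀ = D₁/(r − g), with D₁ = 1.83 given directly.
P₀ = 1.8300 / (0.171 − 0.06) = 1.8300 / 0.111 = 16.4865

A$16.49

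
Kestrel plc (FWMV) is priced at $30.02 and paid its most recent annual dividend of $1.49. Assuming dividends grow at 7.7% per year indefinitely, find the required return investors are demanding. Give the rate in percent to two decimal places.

13.05%

Rearranging the constant-growth DDM: r = D₁/P₀ + g.
D₁ = 1.49 × (1 + 0.077) = 1.6047.
r = 1.6047 / 30.02 + 0.077 = 0.05346 + 0.077 = 0.13046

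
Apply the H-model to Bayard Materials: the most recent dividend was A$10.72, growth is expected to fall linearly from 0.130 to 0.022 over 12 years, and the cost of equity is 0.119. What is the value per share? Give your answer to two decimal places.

A$184.56

H-model: P₀ = D₀[(1+g_L) + H(g_S−g_L)]/(r−g_L), with H = 12/2 = 6.
P₀ = 10.72 × [(1+0.022) + 6×(0.13−0.022)] / (0.119−0.022)
   = 10.72 × 1.6700 / 0.097 = 184.5608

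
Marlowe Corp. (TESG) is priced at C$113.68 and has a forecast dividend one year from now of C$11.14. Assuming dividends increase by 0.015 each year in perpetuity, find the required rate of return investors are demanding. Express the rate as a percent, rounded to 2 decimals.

11.30%

Rearranging the constant-growth DDM: r = D₁/P₀ + g.
r = 11.1400 / 113.68 + 0.015 = 0.09799 + 0.015 = 0.11299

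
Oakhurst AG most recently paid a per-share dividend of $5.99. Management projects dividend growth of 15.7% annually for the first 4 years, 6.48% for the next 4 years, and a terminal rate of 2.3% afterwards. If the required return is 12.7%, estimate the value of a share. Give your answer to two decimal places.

Three-stage DDM. Project D₁…D_8; terminal Gordon value at t=8 with g = 0.023; discount at r = 0.127.
D_1 = 6.9304
D_2 = 8.0185
D_3 = 9.2774
D_4 = 10.7340
D_5 = 11.4295
D_6 = 12.1702
D_7 = 12.9588
D_8 = 13.7985
TV_8 = 14.1159/(0.127−0.023) = 135.7296
P₀ = Σ Dₜ/(1+r)ᵗ + TV_8/(1+r)^8 = 100.8908

$100.89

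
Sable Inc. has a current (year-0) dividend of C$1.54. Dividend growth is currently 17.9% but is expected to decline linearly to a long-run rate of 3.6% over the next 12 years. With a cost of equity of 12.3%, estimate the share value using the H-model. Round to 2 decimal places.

H-model: P₀ = D₀[(1+g_L) + H(g_S−g_L)]/(r−g_L), with H = 12/2 = 6.
P₀ = 1.54 × [(1+0.036) + 6×(0.179−0.036)] / (0.123−0.036)
   = 1.54 × 1.8940 / 0.087 = 33.5260

C$33.53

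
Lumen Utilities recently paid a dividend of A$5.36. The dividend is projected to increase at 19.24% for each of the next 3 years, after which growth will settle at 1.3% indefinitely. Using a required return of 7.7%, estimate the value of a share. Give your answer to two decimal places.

A$134.92

Two-stage DDM. Project D₁…D_3 at 0.1924, terminal growth 0.013, discount at r = 0.077.
D_1 = 6.3913
D_2 = 7.6209
D_3 = 9.0872
Terminal value at t=3: TV = D_4/(r−g) = 9.2053/(0.077−0.013) = 143.8335
P₀ = 6.3913/(1+0.077)^1 + 7.6209/(1+0.077)^2 + 9.0872/(1+0.077)^3 + 143.8335/(1+0.077)^3 = 134.9152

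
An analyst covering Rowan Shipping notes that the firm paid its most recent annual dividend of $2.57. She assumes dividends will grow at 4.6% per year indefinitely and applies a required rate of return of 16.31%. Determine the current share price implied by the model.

Gordon growth model: P₀ = D₁/(r − g). D₁ = 2.57 × (1 + 0.046) = 2.6882.
P₀ = 2.6882 / (0.1631 − 0.046) = 2.6882 / 0.1171 = 22.9566

$22.96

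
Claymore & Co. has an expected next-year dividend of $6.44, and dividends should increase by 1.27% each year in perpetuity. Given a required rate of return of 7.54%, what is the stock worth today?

$102.71

Gordon growth model: P₀ = D₁/(r − g), with D₁ = 6.44 given directly.
P₀ = 6.4400 / (0.0754 − 0.0127) = 6.4400 / 0.0627 = 102.7113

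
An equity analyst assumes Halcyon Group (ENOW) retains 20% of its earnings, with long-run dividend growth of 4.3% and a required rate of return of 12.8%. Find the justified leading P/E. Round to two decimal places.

Payout ratio b = 1 − 0.20 = 0.80.
Justified leading P/E = b/(r−g) = 0.80/(0.128−0.043) = 9.4118

9.41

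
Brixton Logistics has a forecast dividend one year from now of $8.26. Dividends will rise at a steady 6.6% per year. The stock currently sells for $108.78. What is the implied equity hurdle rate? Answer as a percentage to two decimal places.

Rearranging the constant-growth DDM: r = D₁/P₀ + g.
r = 8.2600 / 108.78 + 0.066 = 0.07593 + 0.066 = 0.14193

14.19%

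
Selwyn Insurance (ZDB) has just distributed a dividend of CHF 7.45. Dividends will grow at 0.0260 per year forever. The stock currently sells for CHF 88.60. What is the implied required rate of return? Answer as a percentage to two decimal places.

11.23%

Rearranging the constant-growth DDM: r = D₁/P₀ + g.
D₁ = 7.45 × (1 + 0.026) = 7.6437.
r = 7.6437 / 88.60 + 0.026 = 0.08627 + 0.026 = 0.11227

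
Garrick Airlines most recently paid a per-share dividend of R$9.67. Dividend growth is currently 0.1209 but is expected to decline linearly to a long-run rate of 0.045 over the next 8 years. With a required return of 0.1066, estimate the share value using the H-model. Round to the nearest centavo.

H-model: P₀ = D₀[(1+g_L) + H(g_S−g_L)]/(r−g_L), with H = 8/2 = 4.
P₀ = 9.67 × [(1+0.045) + 4×(0.1209−0.045)] / (0.1066−0.045)
   = 9.67 × 1.3486 / 0.0616 = 211.7039

R$211.70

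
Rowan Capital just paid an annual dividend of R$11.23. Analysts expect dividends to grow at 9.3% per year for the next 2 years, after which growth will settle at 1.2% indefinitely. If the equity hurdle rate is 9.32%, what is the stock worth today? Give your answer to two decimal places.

R$162.36

Two-stage DDM. Project D₁…D_2 at 0.093, terminal growth 0.012, discount at r = 0.0932.
D_1 = 12.2744
D_2 = 13.4159
Terminal value at t=2: TV = D_3/(r−g) = 13.5769/(0.0932−0.012) = 167.2032
P₀ = 12.2744/(1+0.0932)^1 + 13.4159/(1+0.0932)^2 + 167.2032/(1+0.0932)^2 = 162.3627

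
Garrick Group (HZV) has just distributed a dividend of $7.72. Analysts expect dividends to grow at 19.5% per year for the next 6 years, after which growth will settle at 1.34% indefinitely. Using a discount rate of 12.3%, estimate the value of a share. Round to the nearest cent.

Two-stage DDM. Project D₁…D_6 at 0.195, terminal growth 0.0134, discount at r = 0.123.
D_1 = 9.2254
D_2 = 11.0244
D_3 = 13.1741
D_4 = 15.7431
D_5 = 18.8129
D_6 = 22.4815
Terminal value at t=6: TV = D_7/(r−g) = 22.7827/(0.123−0.0134) = 207.8716
P₀ = 9.2254/(1+0.123)^1 + 11.0244/(1+0.123)^2 + 13.1741/(1+0.123)^3 + 15.7431/(1+0.123)^4 + 18.8129/(1+0.123)^5 + 22.4815/(1+0.123)^6 + 207.8716/(1+0.123)^6 = 161.5363

$161.54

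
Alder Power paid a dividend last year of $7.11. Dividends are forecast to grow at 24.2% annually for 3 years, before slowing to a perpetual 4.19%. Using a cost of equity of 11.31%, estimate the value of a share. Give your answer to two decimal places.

Two-stage DDM. Project D₁…D_3 at 0.242, terminal growth 0.0419, discount at r = 0.1131.
D_1 = 8.8306
D_2 = 10.9676
D_3 = 13.6218
Terminal value at t=3: TV = D_4/(r−g) = 14.1925/(0.1131−0.0419) = 199.3336
P₀ = 8.8306/(1+0.1131)^1 + 10.9676/(1+0.1131)^2 + 13.6218/(1+0.1131)^3 + 199.3336/(1+0.1131)^3 = 171.1992

$171.20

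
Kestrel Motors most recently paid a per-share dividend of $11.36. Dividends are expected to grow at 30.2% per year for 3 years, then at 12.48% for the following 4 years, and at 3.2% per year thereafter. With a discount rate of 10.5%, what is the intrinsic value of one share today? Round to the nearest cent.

$407.52

Three-stage DDM. Project D₁…D_7; terminal Gordon value at t=7 with g = 0.032; discount at r = 0.105.
D_1 = 14.7907
D_2 = 19.2575
D_3 = 25.0733
D_4 = 28.2024
D_5 = 31.7221
D_6 = 35.6810
D_7 = 40.1340
TV_7 = 41.4183/(0.105−0.032) = 567.3739
P₀ = Σ Dₜ/(1+r)ᵗ + TV_7/(1+r)^7 = 407.5185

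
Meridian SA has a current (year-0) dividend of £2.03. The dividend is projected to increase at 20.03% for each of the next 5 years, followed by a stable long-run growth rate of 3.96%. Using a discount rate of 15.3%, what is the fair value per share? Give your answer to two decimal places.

Two-stage DDM. Project D₁…D_5 at 0.2003, terminal growth 0.0396, discount at r = 0.153.
D_1 = 2.4366
D_2 = 2.9247
D_3 = 3.5105
D_4 = 4.2136
D_5 = 5.0576
Terminal value at t=5: TV = D_6/(r−g) = 5.2579/(0.153−0.0396) = 46.3659
P₀ = 2.4366/(1+0.153)^1 + 2.9247/(1+0.153)^2 + 3.5105/(1+0.153)^3 + 4.2136/(1+0.153)^4 + 5.0576/(1+0.153)^5 + 46.3659/(1+0.153)^5 = 34.2233

£34.22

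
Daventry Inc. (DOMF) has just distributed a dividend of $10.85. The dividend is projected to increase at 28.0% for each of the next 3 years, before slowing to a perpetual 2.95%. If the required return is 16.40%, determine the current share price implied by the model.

Two-stage DDM. Project D₁…D_3 at 0.28, terminal growth 0.0295, discount at r = 0.164.
D_1 = 13.8880
D_2 = 17.7766
D_3 = 22.7541
Terminal value at t=3: TV = D_4/(r−g) = 23.4253/(0.164−0.0295) = 174.1661
P₀ = 13.8880/(1+0.164)^1 + 17.7766/(1+0.164)^2 + 22.7541/(1+0.164)^3 + 174.1661/(1+0.164)^3 = 149.9139

$149.91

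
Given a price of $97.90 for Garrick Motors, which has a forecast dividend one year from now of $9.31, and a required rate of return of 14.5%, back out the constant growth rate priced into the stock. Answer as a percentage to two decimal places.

4.99%

From P₀ = D₁/(r − g), the implied growth is g = r − D₁/P₀.
g = 0.145 − 9.31/97.90 = 0.145 − 0.09510 = 0.04990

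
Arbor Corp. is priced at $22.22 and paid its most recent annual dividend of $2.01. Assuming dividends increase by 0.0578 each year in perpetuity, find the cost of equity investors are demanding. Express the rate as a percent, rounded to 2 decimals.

Rearranging the constant-growth DDM: r = D₁/P₀ + g.
D₁ = 2.01 × (1 + 0.0578) = 2.1262.
r = 2.1262 / 22.22 + 0.0578 = 0.09569 + 0.0578 = 0.15349

15.35%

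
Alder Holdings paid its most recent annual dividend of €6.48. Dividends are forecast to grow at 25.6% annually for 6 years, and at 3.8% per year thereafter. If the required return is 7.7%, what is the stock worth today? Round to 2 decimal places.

€502.77

Two-stage DDM. Project D₁…D_6 at 0.256, terminal growth 0.038, discount at r = 0.077.
D_1 = 8.1389
D_2 = 10.2224
D_3 = 12.8394
D_4 = 16.1263
D_5 = 20.2546
D_6 = 25.4398
Terminal value at t=6: TV = D_7/(r−g) = 26.4065/(0.077−0.038) = 677.0887
P₀ = 8.1389/(1+0.077)^1 + 10.2224/(1+0.077)^2 + 12.8394/(1+0.077)^3 + 16.1263/(1+0.077)^4 + 20.2546/(1+0.077)^5 + 25.4398/(1+0.077)^6 + 677.0887/(1+0.077)^6 = 502.7745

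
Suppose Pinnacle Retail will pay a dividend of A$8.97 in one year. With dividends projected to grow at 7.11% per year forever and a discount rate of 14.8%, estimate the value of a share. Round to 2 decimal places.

Gordon growth model: P₀ = D₁/(r − g), with D₁ = 8.97 given directly.
P₀ = 8.9700 / (0.148 − 0.0711) = 8.9700 / 0.0769 = 116.6450

A$116.64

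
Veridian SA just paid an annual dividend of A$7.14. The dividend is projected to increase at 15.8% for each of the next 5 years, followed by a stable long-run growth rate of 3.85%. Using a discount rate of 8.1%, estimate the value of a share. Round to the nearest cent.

Two-stage DDM. Project D₁…D_5 at 0.158, terminal growth 0.0385, discount at r = 0.081.
D_1 = 8.2681
D_2 = 9.5745
D_3 = 11.0873
D_4 = 12.8390
D_5 = 14.8676
Terminal value at t=5: TV = D_6/(r−g) = 15.4400/(0.081−0.0385) = 363.2943
P₀ = 8.2681/(1+0.081)^1 + 9.5745/(1+0.081)^2 + 11.0873/(1+0.081)^3 + 12.8390/(1+0.081)^4 + 14.8676/(1+0.081)^5 + 363.2943/(1+0.081)^5 = 290.2036

A$290.20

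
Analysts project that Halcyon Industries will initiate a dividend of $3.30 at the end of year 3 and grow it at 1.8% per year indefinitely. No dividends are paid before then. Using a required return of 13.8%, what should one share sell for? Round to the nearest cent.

$21.23

Deferred-dividend DDM. At t=2 the remaining stream is a growing perpetuity with first payment D_3 = 3.30.
V_2 = D_3/(r−g) = 3.30/(0.138−0.018) = 27.5000
P₀ = V_2/(1+r)^2 = 27.5000/(1+0.138)^2 = 21.2348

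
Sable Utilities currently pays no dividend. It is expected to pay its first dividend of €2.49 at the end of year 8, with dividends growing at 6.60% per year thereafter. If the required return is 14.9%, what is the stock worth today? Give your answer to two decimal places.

Deferred-dividend DDM. At t=7 the remaining stream is a growing perpetuity with first payment D_8 = 2.49.
V_7 = D_8/(r−g) = 2.49/(0.149−0.066) = 30.0000
P₀ = V_7/(1+r)^7 = 30.0000/(1+0.149)^7 = 11.3470

€11.35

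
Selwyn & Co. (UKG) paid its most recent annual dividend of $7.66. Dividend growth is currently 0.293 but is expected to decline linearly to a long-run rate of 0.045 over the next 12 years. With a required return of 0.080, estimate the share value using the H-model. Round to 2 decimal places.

H-model: P₀ = D₀[(1+g_L) + H(g_S−g_L)]/(r−g_L), with H = 12/2 = 6.
P₀ = 7.66 × [(1+0.045) + 6×(0.293−0.045)] / (0.08−0.045)
   = 7.66 × 2.5330 / 0.035 = 554.3651

$554.37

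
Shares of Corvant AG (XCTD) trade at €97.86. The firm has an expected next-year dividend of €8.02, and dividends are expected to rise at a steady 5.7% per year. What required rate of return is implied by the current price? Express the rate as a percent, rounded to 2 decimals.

Rearranging the constant-growth DDM: r = D₁/P₀ + g.
r = 8.0200 / 97.86 + 0.057 = 0.08195 + 0.057 = 0.13895

13.90%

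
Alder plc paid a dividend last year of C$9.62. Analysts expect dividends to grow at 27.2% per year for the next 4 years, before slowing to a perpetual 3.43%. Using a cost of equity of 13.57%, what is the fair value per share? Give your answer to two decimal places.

C$205.91

Two-stage DDM. Project D₁…D_4 at 0.272, terminal growth 0.0343, discount at r = 0.1357.
D_1 = 12.2366
D_2 = 15.5650
D_3 = 19.7987
D_4 = 25.1839
Terminal value at t=4: TV = D_5/(r−g) = 26.0477/(0.1357−0.0343) = 256.8811
P₀ = 12.2366/(1+0.1357)^1 + 15.5650/(1+0.1357)^2 + 19.7987/(1+0.1357)^3 + 25.1839/(1+0.1357)^4 + 256.8811/(1+0.1357)^4 = 205.9069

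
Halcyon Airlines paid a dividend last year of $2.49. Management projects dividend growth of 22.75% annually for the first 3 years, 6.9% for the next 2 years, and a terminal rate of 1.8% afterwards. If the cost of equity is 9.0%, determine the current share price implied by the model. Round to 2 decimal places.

$64.79

Three-stage DDM. Project D₁…D_5; terminal Gordon value at t=5 with g = 0.018; discount at r = 0.09.
D_1 = 3.0565
D_2 = 3.7518
D_3 = 4.6054
D_4 = 4.9231
D_5 = 5.2628
TV_5 = 5.3576/(0.09−0.018) = 74.4106
P₀ = Σ Dₜ/(1+r)ᵗ + TV_5/(1+r)^5 = 64.7880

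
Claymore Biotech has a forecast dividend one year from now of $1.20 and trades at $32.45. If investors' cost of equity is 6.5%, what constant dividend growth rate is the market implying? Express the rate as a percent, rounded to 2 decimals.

2.80%

From P₀ = D₁/(r − g), the implied growth is g = r − D₁/P₀.
g = 0.065 − 1.20/32.45 = 0.065 − 0.03698 = 0.02802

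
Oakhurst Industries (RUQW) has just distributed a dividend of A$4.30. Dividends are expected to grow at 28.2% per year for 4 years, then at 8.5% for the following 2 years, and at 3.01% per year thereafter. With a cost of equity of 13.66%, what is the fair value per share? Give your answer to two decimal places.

A$97.78

Three-stage DDM. Project D₁…D_6; terminal Gordon value at t=6 with g = 0.0301; discount at r = 0.1366.
D_1 = 5.5126
D_2 = 7.0672
D_3 = 9.0601
D_4 = 11.6150
D_5 = 12.6023
D_6 = 13.6735
TV_6 = 14.0851/(0.1366−0.0301) = 132.2543
P₀ = Σ Dₜ/(1+r)ᵗ + TV_6/(1+r)^6 = 97.7793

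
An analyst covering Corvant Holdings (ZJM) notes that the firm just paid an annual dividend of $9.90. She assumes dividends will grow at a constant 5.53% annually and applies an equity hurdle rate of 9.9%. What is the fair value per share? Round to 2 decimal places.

$239.07

Gordon growth model: P₀ = D₁/(r − g). D₁ = 9.90 × (1 + 0.0553) = 10.4475.
P₀ = 10.4475 / (0.099 − 0.0553) = 10.4475 / 0.0437 = 239.0725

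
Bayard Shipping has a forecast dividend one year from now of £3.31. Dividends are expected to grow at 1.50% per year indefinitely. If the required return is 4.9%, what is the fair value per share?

£97.35

Gordon growth model: P₀ = D₁/(r − g), with D₁ = 3.31 given directly.
P₀ = 3.3100 / (0.049 − 0.015) = 3.3100 / 0.034 = 97.3529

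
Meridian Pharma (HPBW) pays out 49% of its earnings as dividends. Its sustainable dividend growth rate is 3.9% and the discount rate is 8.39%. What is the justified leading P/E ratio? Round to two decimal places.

10.91

Justified leading P/E = b/(r−g) = 0.49/(0.0839−0.039) = 10.9131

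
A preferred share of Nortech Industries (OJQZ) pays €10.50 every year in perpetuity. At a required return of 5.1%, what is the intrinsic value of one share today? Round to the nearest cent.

Zero-growth DDM (perpetuity): P₀ = D/r = 10.50 / 0.051 = 205.8824

€205.88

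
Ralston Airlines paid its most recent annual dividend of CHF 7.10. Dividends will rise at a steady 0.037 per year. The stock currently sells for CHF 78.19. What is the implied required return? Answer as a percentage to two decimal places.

13.12%

Rearranging the constant-growth DDM: r = D₁/P₀ + g.
D₁ = 7.10 × (1 + 0.037) = 7.3627.
r = 7.3627 / 78.19 + 0.037 = 0.09416 + 0.037 = 0.13116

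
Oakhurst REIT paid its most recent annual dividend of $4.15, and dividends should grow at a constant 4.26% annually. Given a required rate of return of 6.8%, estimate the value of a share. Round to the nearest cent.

$170.35

Gordon growth model: P₀ = D₁/(r − g). D₁ = 4.15 × (1 + 0.0426) = 4.3268.
P₀ = 4.3268 / (0.068 − 0.0426) = 4.3268 / 0.0254 = 170.3461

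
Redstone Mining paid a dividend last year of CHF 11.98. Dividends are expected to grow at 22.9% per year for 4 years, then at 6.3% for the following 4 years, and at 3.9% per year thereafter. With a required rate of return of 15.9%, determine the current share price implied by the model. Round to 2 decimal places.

CHF 197.45

Three-stage DDM. Project D₁…D_8; terminal Gordon value at t=8 with g = 0.039; discount at r = 0.159.
D_1 = 14.7234
D_2 = 18.0951
D_3 = 22.2389
D_4 = 27.3316
D_5 = 29.0534
D_6 = 30.8838
D_7 = 32.8295
D_8 = 34.8977
TV_8 = 36.2588/(0.159−0.039) = 302.1563
P₀ = Σ Dₜ/(1+r)ᵗ + TV_8/(1+r)^8 = 197.4484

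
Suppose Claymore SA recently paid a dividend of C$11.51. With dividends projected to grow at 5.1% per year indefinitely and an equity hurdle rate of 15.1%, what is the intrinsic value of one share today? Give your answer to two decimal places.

C$120.97

Gordon growth model: P₀ = D₁/(r − g). D₁ = 11.51 × (1 + 0.051) = 12.0970.
P₀ = 12.0970 / (0.151 − 0.051) = 12.0970 / 0.1 = 120.9701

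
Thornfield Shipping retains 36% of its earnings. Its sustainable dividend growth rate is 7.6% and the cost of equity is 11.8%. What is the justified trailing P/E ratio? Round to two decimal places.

16.40

Payout ratio b = 1 − 0.36 = 0.64.
Justified trailing P/E = b(1+g)/(r−g) = 0.64×(1+0.076)/(0.118−0.076) = 16.3962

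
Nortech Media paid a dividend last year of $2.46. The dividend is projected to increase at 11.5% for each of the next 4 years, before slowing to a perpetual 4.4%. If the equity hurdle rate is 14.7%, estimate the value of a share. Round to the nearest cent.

$31.44

Two-stage DDM. Project D₁…D_4 at 0.115, terminal growth 0.044, discount at r = 0.147.
D_1 = 2.7429
D_2 = 3.0583
D_3 = 3.4100
D_4 = 3.8022
Terminal value at t=4: TV = D_5/(r−g) = 3.9695/(0.147−0.044) = 38.5388
P₀ = 2.7429/(1+0.147)^1 + 3.0583/(1+0.147)^2 + 3.4100/(1+0.147)^3 + 3.8022/(1+0.147)^4 + 38.5388/(1+0.147)^4 = 31.4387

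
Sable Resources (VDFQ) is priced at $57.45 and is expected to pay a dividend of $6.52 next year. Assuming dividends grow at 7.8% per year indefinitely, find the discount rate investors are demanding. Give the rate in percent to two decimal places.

Rearranging the constant-growth DDM: r = D₁/P₀ + g.
r = 6.5200 / 57.45 + 0.078 = 0.11349 + 0.078 = 0.19149

19.15%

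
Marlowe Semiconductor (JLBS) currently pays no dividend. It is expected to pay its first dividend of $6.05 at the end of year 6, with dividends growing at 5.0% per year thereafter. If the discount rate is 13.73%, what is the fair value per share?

Deferred-dividend DDM. At t=5 the remaining stream is a growing perpetuity with first payment D_6 = 6.05.
V_5 = D_6/(r−g) = 6.05/(0.1373−0.05) = 69.3013
P₀ = V_5/(1+r)^5 = 69.3013/(1+0.1373)^5 = 36.4222

$36.42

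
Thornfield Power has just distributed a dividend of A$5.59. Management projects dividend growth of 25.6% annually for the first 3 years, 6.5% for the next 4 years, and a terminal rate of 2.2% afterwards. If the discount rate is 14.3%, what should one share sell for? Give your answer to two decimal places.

Three-stage DDM. Project D₁…D_7; terminal Gordon value at t=7 with g = 0.022; discount at r = 0.143.
D_1 = 7.0210
D_2 = 8.8184
D_3 = 11.0759
D_4 = 11.7959
D_5 = 12.5626
D_6 = 13.3792
D_7 = 14.2488
TV_7 = 14.5623/(0.143−0.022) = 120.3496
P₀ = Σ Dₜ/(1+r)ᵗ + TV_7/(1+r)^7 = 92.4704

A$92.47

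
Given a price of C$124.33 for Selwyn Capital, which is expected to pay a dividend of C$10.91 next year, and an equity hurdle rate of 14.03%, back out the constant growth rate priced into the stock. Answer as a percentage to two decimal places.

5.25%

From P₀ = D₁/(r − g), the implied growth is g = r − D₁/P₀.
g = 0.1403 − 10.91/124.33 = 0.1403 − 0.08775 = 0.05255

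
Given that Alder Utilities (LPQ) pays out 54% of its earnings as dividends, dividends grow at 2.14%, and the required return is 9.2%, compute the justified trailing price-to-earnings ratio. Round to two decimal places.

Justified trailing P/E = b(1+g)/(r−g) = 0.54×(1+0.0214)/(0.092−0.0214) = 7.8124

7.81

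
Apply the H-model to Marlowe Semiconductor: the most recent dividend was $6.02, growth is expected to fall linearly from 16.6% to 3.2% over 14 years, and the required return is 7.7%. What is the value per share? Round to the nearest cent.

$263.54

H-model: P₀ = D₀[(1+g_L) + H(g_S−g_L)]/(r−g_L), with H = 14/2 = 7.
P₀ = 6.02 × [(1+0.032) + 7×(0.166−0.032)] / (0.077−0.032)
   = 6.02 × 1.9700 / 0.045 = 263.5422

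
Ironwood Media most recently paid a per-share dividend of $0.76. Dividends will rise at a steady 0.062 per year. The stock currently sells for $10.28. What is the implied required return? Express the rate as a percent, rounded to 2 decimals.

Rearranging the constant-growth DDM: r = D₁/P₀ + g.
D₁ = 0.76 × (1 + 0.062) = 0.8071.
r = 0.8071 / 10.28 + 0.062 = 0.07851 + 0.062 = 0.14051

14.05%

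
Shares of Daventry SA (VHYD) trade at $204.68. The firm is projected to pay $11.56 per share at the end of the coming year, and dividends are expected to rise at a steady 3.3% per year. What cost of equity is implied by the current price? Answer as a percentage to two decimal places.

8.95%

Rearranging the constant-growth DDM: r = D₁/P₀ + g.
r = 11.5600 / 204.68 + 0.033 = 0.05648 + 0.033 = 0.08948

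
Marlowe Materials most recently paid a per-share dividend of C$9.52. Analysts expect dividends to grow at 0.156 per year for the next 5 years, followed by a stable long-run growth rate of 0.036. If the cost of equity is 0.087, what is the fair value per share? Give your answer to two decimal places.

Two-stage DDM. Project D₁…D_5 at 0.156, terminal growth 0.036, discount at r = 0.087.
D_1 = 11.0051
D_2 = 12.7219
D_3 = 14.7065
D_4 = 17.0008
D_5 = 19.6529
Terminal value at t=5: TV = D_6/(r−g) = 20.3604/(0.087−0.036) = 399.2231
P₀ = 11.0051/(1+0.087)^1 + 12.7219/(1+0.087)^2 + 14.7065/(1+0.087)^3 + 17.0008/(1+0.087)^4 + 19.6529/(1+0.087)^5 + 399.2231/(1+0.087)^5 = 320.5372

C$320.54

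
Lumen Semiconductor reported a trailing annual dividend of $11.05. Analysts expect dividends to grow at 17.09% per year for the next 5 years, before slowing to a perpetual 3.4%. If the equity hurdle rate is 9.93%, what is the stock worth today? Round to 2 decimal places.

Two-stage DDM. Project D₁…D_5 at 0.1709, terminal growth 0.034, discount at r = 0.0993.
D_1 = 12.9384
D_2 = 15.1496
D_3 = 17.7387
D_4 = 20.7702
D_5 = 24.3199
Terminal value at t=5: TV = D_6/(r−g) = 25.1467/(0.0993−0.034) = 385.0957
P₀ = 12.9384/(1+0.0993)^1 + 15.1496/(1+0.0993)^2 + 17.7387/(1+0.0993)^3 + 20.7702/(1+0.0993)^4 + 24.3199/(1+0.0993)^5 + 385.0957/(1+0.0993)^5 = 306.9066

$306.91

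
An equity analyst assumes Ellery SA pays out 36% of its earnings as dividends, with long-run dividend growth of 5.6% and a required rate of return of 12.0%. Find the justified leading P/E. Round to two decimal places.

Justified leading P/E = b/(r−g) = 0.36/(0.12−0.056) = 5.6250

5.62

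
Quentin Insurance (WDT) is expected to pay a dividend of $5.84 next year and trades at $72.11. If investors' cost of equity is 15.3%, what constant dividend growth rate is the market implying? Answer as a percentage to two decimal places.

7.20%

From P₀ = D₁/(r − g), the implied growth is g = r − D₁/P₀.
g = 0.153 − 5.84/72.11 = 0.153 − 0.08099 = 0.07201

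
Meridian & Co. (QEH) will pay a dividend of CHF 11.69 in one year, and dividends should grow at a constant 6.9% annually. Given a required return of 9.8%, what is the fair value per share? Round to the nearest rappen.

CHF 403.10

Gordon growth model: P₀ = D₁/(r − g), with D₁ = 11.69 given directly.
P₀ = 11.6900 / (0.098 − 0.069) = 11.6900 / 0.029 = 403.1034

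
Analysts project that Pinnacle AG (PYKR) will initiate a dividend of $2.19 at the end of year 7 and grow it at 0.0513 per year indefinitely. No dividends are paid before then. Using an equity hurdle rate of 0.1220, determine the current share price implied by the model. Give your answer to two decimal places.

$15.53

Deferred-dividend DDM. At t=6 the remaining stream is a growing perpetuity with first payment D_7 = 2.19.
V_6 = D_7/(r−g) = 2.19/(0.122−0.0513) = 30.9760
P₀ = V_6/(1+r)^6 = 30.9760/(1+0.122)^6 = 15.5263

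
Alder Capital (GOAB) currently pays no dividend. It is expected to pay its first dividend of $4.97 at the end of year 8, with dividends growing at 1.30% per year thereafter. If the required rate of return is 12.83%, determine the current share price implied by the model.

$18.52

Deferred-dividend DDM. At t=7 the remaining stream is a growing perpetuity with first payment D_8 = 4.97.
V_7 = D_8/(r−g) = 4.97/(0.1283−0.013) = 43.1049
P₀ = V_7/(1+r)^7 = 43.1049/(1+0.1283)^7 = 18.5163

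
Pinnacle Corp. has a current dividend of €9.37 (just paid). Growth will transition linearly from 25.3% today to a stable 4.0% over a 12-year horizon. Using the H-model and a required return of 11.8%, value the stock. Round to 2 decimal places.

H-model: P₀ = D₀[(1+g_L) + H(g_S−g_L)]/(r−g_L), with H = 12/2 = 6.
P₀ = 9.37 × [(1+0.04) + 6×(0.253−0.04)] / (0.118−0.04)
   = 9.37 × 2.3180 / 0.078 = 278.4572

€278.46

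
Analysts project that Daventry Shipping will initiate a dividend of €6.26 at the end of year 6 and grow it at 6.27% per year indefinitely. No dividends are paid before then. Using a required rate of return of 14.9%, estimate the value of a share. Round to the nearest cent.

Deferred-dividend DDM. At t=5 the remaining stream is a growing perpetuity with first payment D_6 = 6.26.
V_5 = D_6/(r−g) = 6.26/(0.149−0.0627) = 72.5377
P₀ = V_5/(1+r)^5 = 72.5377/(1+0.149)^5 = 36.2212

€36.22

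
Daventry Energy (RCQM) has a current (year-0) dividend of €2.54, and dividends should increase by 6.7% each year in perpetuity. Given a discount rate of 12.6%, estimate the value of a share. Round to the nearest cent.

€45.94

Gordon growth model: P₀ = D₁/(r − g). D₁ = 2.54 × (1 + 0.067) = 2.7102.
P₀ = 2.7102 / (0.126 − 0.067) = 2.7102 / 0.059 = 45.9353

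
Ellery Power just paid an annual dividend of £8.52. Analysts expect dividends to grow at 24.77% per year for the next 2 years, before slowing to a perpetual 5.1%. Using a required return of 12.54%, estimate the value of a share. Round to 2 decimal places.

Two-stage DDM. Project D₁…D_2 at 0.2477, terminal growth 0.051, discount at r = 0.1254.
D_1 = 10.6304
D_2 = 13.2636
Terminal value at t=2: TV = D_3/(r−g) = 13.9400/(0.1254−0.051) = 187.3655
P₀ = 10.6304/(1+0.1254)^1 + 13.2636/(1+0.1254)^2 + 187.3655/(1+0.1254)^2 = 167.8550

£167.85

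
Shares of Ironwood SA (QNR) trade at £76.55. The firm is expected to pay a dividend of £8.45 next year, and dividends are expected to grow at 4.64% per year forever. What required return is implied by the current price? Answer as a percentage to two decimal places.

15.68%

Rearranging the constant-growth DDM: r = D₁/P₀ + g.
r = 8.4500 / 76.55 + 0.0464 = 0.11039 + 0.0464 = 0.15679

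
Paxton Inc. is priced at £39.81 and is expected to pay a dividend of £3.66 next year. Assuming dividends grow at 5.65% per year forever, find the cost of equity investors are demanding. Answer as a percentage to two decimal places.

Rearranging the constant-growth DDM: r = D₁/P₀ + g.
r = 3.6600 / 39.81 + 0.0565 = 0.09194 + 0.0565 = 0.14844

14.84%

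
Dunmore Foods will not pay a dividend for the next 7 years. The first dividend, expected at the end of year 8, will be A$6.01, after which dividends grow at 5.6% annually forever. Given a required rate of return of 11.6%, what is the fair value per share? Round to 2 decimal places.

A$46.46

Deferred-dividend DDM. At t=7 the remaining stream is a growing perpetuity with first payment D_8 = 6.01.
V_7 = D_8/(r−g) = 6.01/(0.116−0.056) = 100.1667
P₀ = V_7/(1+r)^7 = 100.1667/(1+0.116)^7 = 46.4594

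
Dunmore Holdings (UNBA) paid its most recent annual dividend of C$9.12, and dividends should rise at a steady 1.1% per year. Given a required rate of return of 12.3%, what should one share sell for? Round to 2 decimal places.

Gordon growth model: P₀ = D₁/(r − g). D₁ = 9.12 × (1 + 0.011) = 9.2203.
P₀ = 9.2203 / (0.123 − 0.011) = 9.2203 / 0.112 = 82.3243

C$82.32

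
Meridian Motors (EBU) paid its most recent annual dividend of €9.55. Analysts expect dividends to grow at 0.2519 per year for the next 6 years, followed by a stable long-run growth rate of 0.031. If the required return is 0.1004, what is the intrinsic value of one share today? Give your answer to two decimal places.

Two-stage DDM. Project D₁…D_6 at 0.2519, terminal growth 0.031, discount at r = 0.1004.
D_1 = 11.9556
D_2 = 14.9673
D_3 = 18.7375
D_4 = 23.4575
D_5 = 29.3665
D_6 = 36.7639
Terminal value at t=6: TV = D_7/(r−g) = 37.9035/(0.1004−0.031) = 546.1606
P₀ = 11.9556/(1+0.1004)^1 + 14.9673/(1+0.1004)^2 + 18.7375/(1+0.1004)^3 + 23.4575/(1+0.1004)^4 + 29.3665/(1+0.1004)^5 + 36.7639/(1+0.1004)^6 + 546.1606/(1+0.1004)^6 = 399.8162

€399.82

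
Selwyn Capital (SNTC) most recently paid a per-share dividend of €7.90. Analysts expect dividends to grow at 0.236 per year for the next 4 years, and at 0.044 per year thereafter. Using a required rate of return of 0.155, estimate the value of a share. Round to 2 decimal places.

Two-stage DDM. Project D₁…D_4 at 0.236, terminal growth 0.044, discount at r = 0.155.
D_1 = 9.7644
D_2 = 12.0688
D_3 = 14.9170
D_4 = 18.4375
Terminal value at t=4: TV = D_5/(r−g) = 19.2487/(0.155−0.044) = 173.4117
P₀ = 9.7644/(1+0.155)^1 + 12.0688/(1+0.155)^2 + 14.9170/(1+0.155)^3 + 18.4375/(1+0.155)^4 + 173.4117/(1+0.155)^4 = 134.9856

€134.99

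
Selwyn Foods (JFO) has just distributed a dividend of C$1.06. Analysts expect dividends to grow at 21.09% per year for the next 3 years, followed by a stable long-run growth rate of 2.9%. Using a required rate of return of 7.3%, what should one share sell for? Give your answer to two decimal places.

Two-stage DDM. Project D₁…D_3 at 0.2109, terminal growth 0.029, discount at r = 0.073.
D_1 = 1.2836
D_2 = 1.5543
D_3 = 1.8820
Terminal value at t=3: TV = D_4/(r−g) = 1.9366/(0.073−0.029) = 44.0143
P₀ = 1.2836/(1+0.073)^1 + 1.5543/(1+0.073)^2 + 1.8820/(1+0.073)^3 + 44.0143/(1+0.073)^3 = 39.6979

C$39.70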